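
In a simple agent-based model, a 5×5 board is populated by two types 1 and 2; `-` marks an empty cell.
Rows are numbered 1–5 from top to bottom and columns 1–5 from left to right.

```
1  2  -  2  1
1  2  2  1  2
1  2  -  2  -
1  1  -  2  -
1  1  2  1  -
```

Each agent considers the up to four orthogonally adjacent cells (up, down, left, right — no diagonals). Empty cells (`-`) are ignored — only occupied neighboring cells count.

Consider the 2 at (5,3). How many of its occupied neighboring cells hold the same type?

Occupied neighbors of (5,3): (5,2)=1, (5,4)=1.
Same type (2): 0 of 2.

0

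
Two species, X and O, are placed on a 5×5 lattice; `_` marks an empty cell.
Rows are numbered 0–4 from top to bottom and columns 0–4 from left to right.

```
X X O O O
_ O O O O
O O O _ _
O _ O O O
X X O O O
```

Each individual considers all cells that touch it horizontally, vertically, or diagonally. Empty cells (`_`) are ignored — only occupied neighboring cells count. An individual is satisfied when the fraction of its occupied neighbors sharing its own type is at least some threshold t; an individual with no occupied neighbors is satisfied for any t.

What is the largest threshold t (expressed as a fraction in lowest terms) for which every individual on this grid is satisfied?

1/4

(0,0)X 1/2
(0,1)X 1/4
(0,2)O 4/5
(0,3)O 5/5
(0,4)O 3/3
(1,1)O 5/7
(1,2)O 6/7
(1,3)O 6/6
(1,4)O 3/3
(2,0)O 3/3
(2,1)O 6/6
(2,2)O 6/6
(3,0)O 2/4
(3,2)O 5/6
(3,3)O 6/6
(3,4)O 3/3
(4,0)X 1/2
(4,1)X 1/4
(4,2)O 3/4
(4,3)O 5/5
(4,4)O 3/3
The smallest same-type fraction is 1/4 at (0,1), which reduces to 1/4. Any threshold above that leaves this individual unsatisfied.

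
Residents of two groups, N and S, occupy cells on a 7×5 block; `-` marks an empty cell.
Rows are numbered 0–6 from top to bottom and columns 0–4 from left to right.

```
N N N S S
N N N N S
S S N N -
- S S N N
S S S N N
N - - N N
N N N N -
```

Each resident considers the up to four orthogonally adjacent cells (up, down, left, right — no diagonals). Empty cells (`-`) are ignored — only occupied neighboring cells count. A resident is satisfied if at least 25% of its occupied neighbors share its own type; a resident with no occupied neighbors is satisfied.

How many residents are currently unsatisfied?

Row 0: (0,0)N 2/2 ok · (0,1)N 3/3 ok · (0,2)N 2/3 ok · (0,3)S 1/3 ok · (0,4)S 2/2 ok
Row 1: (1,0)N 2/3 ok · (1,1)N 3/4 ok · (1,2)N 4/4 ok · (1,3)N 2/4 ok · (1,4)S 1/2 ok
Row 2: (2,0)S 1/2 ok · (2,1)S 2/4 ok · (2,2)N 2/4 ok · (2,3)N 3/3 ok
Row 3: (3,1)S 3/3 ok · (3,2)S 2/4 ok · (3,3)N 3/4 ok · (3,4)N 2/2 ok
Row 4: (4,0)S 1/2 ok · (4,1)S 3/3 ok · (4,2)S 2/3 ok · (4,3)N 3/4 ok · (4,4)N 3/3 ok
Row 5: (5,0)N 1/2 ok · (5,3)N 3/3 ok · (5,4)N 2/2 ok
Row 6: (6,0)N 2/2 ok · (6,1)N 2/2 ok · (6,2)N 2/2 ok · (6,3)N 2/2 ok
Every one meets the threshold.

0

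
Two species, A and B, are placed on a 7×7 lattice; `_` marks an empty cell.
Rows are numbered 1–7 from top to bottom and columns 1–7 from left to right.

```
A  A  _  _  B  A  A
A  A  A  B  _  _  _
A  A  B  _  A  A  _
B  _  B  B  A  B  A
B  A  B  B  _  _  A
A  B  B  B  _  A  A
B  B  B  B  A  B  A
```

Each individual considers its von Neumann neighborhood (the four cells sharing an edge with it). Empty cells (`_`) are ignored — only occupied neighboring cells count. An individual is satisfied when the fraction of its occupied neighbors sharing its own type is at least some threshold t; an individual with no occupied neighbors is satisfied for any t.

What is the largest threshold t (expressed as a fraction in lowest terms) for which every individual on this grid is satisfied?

Row 1: (1,1)A 2/2 · (1,2)A 2/2 · (1,5)B 0/1 · (1,6)A 1/2 · (1,7)A 1/1
Row 2: (2,1)A 3/3 · (2,2)A 4/4 · (2,3)A 1/3 · (2,4)B 0/1
Row 3: (3,1)A 2/3 · (3,2)A 2/3 · (3,3)B 1/3 · (3,5)A 2/2 · (3,6)A 1/2
Row 4: (4,1)B 1/2 · (4,3)B 3/3 · (4,4)B 2/3 · (4,5)A 1/3 · (4,6)B 0/3 · (4,7)A 1/2
Row 5: (5,1)B 1/3 · (5,2)A 0/3 · (5,3)B 3/4 · (5,4)B 3/3 · (5,7)A 2/2
Row 6: (6,1)A 0/3 · (6,2)B 2/4 · (6,3)B 4/4 · (6,4)B 3/3 · (6,6)A 1/2 · (6,7)A 3/3
Row 7: (7,1)B 1/2 · (7,2)B 3/3 · (7,3)B 3/3 · (7,4)B 2/3 · (7,5)A 0/2 · (7,6)B 0/3 · (7,7)A 1/2
The smallest same-type fraction is 0/1 at (1,5), which reduces to 0/1. Any threshold above that leaves this individual unsatisfied.

0/1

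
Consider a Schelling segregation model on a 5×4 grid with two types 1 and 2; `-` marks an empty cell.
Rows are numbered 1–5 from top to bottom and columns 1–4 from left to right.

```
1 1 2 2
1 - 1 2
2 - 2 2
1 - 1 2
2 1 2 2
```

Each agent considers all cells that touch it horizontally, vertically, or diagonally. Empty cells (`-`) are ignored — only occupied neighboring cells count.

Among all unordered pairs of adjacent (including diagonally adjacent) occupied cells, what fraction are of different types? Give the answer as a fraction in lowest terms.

16/33

Scan each occupied cell's neighbors to the right and below (and the two forward diagonals) so each pair is counted once.
From row 1: 3 unlike of 10 pairs (running 3/10).
From row 2: 4 unlike of 6 pairs (running 7/16).
From row 3: 3 unlike of 6 pairs (running 10/22).
From row 4: 4 unlike of 8 pairs (running 14/30).
From row 5: 2 unlike of 3 pairs (running 16/33).
Total adjacent occupied pairs: 33; unlike-type pairs: 16.
16/33 is already in lowest terms.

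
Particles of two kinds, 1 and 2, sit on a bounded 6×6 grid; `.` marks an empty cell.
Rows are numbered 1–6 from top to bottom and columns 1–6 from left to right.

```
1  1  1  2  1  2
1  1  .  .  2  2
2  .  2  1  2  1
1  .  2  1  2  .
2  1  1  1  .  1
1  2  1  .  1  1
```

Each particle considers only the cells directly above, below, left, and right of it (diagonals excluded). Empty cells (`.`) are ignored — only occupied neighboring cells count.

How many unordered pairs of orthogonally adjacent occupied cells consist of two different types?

19

Scan each occupied cell's neighbors to the right and below so each pair is counted once.
From row 1: 4 unlike of 9 pairs (running 4/9).
From row 2: 2 unlike of 5 pairs (running 6/14).
From row 3: 4 unlike of 7 pairs (running 10/21).
From row 4: 4 unlike of 5 pairs (running 14/26).
From row 5: 3 unlike of 7 pairs (running 17/33).
From row 6: 2 unlike of 3 pairs (running 19/36).
Total adjacent occupied pairs: 36; unlike-type pairs: 19.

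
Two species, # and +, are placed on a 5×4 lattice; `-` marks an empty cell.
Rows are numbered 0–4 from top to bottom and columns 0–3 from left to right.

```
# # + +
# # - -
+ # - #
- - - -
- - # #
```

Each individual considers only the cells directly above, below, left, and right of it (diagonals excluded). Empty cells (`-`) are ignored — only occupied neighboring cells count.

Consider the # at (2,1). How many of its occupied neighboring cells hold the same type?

Occupied neighbors of (2,1): (1,1)=#, (2,0)=+.
Same type (#): 1 of 2.

1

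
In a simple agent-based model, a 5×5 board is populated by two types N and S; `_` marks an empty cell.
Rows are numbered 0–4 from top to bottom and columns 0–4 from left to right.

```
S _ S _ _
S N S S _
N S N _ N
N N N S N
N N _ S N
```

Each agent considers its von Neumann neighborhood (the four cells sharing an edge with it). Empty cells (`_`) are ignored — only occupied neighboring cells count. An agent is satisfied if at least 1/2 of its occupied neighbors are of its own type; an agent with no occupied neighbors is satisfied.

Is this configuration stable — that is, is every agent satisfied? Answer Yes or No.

No

Row 0: (0,0)S 1/1 satisfied · (0,2)S 1/1 satisfied
Row 1: (1,0)S 1/3 not · (1,1)N 0/3 not · (1,2)S 2/4 satisfied · (1,3)S 1/1 satisfied
Row 2: (2,0)N 1/3 not · (2,1)S 0/4 not · (2,2)N 1/3 not · (2,4)N 1/1 satisfied
Row 3: (3,0)N 3/3 satisfied · (3,1)N 3/4 satisfied · (3,2)N 2/3 satisfied · (3,3)S 1/3 not · (3,4)N 2/3 satisfied
Row 4: (4,0)N 2/2 satisfied · (4,1)N 2/2 satisfied · (4,3)S 1/2 satisfied · (4,4)N 1/2 satisfied
For instance (1,0) has only 1/3 same-type neighbors, below 1/2.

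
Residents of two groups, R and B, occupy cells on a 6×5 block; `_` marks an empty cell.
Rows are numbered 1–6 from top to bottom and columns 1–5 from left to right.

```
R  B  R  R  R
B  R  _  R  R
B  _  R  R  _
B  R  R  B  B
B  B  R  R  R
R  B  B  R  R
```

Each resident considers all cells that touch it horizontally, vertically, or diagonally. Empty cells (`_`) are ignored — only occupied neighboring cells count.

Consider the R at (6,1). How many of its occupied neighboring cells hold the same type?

0

Occupied neighbors of (6,1): (5,1)=B, (5,2)=B, (6,2)=B.
Same type (R): 0 of 3.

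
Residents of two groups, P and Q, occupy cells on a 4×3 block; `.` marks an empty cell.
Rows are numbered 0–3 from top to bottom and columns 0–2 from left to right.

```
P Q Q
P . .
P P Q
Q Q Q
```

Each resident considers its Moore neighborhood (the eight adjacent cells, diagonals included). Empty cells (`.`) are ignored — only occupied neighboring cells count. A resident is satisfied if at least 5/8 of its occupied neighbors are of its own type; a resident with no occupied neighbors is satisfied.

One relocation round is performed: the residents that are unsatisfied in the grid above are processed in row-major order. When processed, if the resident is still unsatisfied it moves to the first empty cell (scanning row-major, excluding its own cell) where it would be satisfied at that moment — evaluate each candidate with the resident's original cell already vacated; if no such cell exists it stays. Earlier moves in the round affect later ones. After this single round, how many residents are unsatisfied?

Initially unsatisfied (in order): (0,0), (0,1), (2,0), (2,1), (3,0), (3,1).
  (0,0): no empty cell satisfies it; stays.
  (0,1) → (1,2).
  (2,0): no empty cell satisfies it; stays.
  (2,1): no empty cell satisfies it; stays.
  (3,0): no empty cell satisfies it; stays.
  (3,1): no empty cell satisfies it; stays.
Resulting grid:
P . Q
P . Q
P P Q
Q Q Q
Unsatisfied now: (2,0), (2,1), (3,0), (3,1).

4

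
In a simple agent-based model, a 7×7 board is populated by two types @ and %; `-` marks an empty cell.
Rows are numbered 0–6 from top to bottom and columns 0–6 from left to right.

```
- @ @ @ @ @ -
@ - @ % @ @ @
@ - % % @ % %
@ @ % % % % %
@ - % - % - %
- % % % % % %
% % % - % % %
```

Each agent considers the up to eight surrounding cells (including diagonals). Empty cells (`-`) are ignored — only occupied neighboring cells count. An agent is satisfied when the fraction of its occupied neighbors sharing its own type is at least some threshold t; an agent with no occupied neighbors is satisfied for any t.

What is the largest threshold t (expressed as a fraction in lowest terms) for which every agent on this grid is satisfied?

(0,1)@ 3/3
(0,2)@ 3/4
(0,3)@ 4/5
(0,4)@ 4/5
(0,5)@ 4/4
(1,0)@ 2/2
(1,2)@ 3/6
(1,3)% 2/8
(1,4)@ 5/8
(1,5)@ 5/7
(1,6)@ 2/4
(2,0)@ 3/3
(2,2)% 4/6
(2,3)% 5/8
(2,4)@ 2/8
(2,5)% 4/8
(2,6)% 3/5
(3,0)@ 3/3
(3,1)@ 3/6
(3,2)% 4/5
(3,3)% 6/7
(3,4)% 5/6
(3,5)% 6/7
(3,6)% 4/4
(4,0)@ 2/3
(4,2)% 5/6
(4,4)% 6/6
(4,6)% 4/4
(5,1)% 5/6
(5,2)% 5/5
(5,3)% 6/6
(5,4)% 5/5
(5,5)% 7/7
(5,6)% 4/4
(6,0)% 2/2
(6,1)% 4/4
(6,2)% 4/4
(6,4)% 4/4
(6,5)% 5/5
(6,6)% 3/3
The smallest same-type fraction is 2/8 at (1,3), which reduces to 1/4. Any threshold above that leaves this agent unsatisfied.

1/4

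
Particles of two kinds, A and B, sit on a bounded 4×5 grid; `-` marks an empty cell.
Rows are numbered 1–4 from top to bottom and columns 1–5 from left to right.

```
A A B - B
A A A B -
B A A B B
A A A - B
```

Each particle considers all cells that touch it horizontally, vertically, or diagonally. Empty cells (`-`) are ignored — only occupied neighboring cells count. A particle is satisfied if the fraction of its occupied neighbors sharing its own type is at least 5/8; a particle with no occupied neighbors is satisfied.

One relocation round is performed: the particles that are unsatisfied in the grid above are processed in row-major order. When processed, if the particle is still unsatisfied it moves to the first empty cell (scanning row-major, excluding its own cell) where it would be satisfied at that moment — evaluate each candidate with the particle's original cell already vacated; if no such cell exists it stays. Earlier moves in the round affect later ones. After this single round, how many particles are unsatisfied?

2

Initially unsatisfied (in order): (1,3), (2,3), (3,1), (3,4).
  (1,3) → (1,4).
  (2,3): no empty cell satisfies it; stays.
  (3,1) → (2,5).
  (3,4): no empty cell satisfies it; stays.
Resulting grid:
A A - B B
A A A B B
- A A B B
A A A - B
Unsatisfied now: (2,3), (3,4).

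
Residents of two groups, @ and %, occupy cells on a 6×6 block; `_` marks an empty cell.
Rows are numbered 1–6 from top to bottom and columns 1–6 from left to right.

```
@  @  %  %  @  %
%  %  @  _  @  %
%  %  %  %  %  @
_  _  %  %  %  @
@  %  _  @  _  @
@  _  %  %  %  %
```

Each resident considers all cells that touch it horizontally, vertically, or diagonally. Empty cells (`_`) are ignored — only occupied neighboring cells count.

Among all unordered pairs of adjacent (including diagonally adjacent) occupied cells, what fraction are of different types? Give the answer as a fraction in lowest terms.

35/71

Scan each occupied cell's neighbors to the right and below (and the two forward diagonals) so each pair is counted once.
Row 1: @(1,1)–@(1,2)= @(1,1)–%(2,1)≠ @(1,1)–%(2,2)≠ @(1,2)–%(1,3)≠ @(1,2)–%(2,2)≠ @(1,2)–@(2,3)= @(1,2)–%(2,1)≠ %(1,3)–%(1,4)= %(1,3)–@(2,3)≠ %(1,3)–%(2,2)= %(1,4)–@(1,5)≠ %(1,4)–@(2,5)≠ %(1,4)–@(2,3)≠ @(1,5)–%(1,6)≠ @(1,5)–@(2,5)= @(1,5)–%(2,6)≠ %(1,6)–%(2,6)= %(1,6)–@(2,5)≠  → 12/18 unlike.
Row 2: %(2,1)–%(2,2)= %(2,1)–%(3,1)= %(2,1)–%(3,2)= %(2,2)–@(2,3)≠ %(2,2)–%(3,2)= %(2,2)–%(3,3)= %(2,2)–%(3,1)= @(2,3)–%(3,3)≠ @(2,3)–%(3,4)≠ @(2,3)–%(3,2)≠ @(2,5)–%(2,6)≠ @(2,5)–%(3,5)≠ @(2,5)–@(3,6)= @(2,5)–%(3,4)≠ %(2,6)–@(3,6)≠ %(2,6)–%(3,5)=  → 8/16 unlike.
Row 3: %(3,1)–%(3,2)= %(3,2)–%(3,3)= %(3,2)–%(4,3)= %(3,3)–%(3,4)= %(3,3)–%(4,3)= %(3,3)–%(4,4)= %(3,4)–%(3,5)= %(3,4)–%(4,4)= %(3,4)–%(4,5)= %(3,4)–%(4,3)= %(3,5)–@(3,6)≠ %(3,5)–%(4,5)= %(3,5)–@(4,6)≠ %(3,5)–%(4,4)= @(3,6)–@(4,6)= @(3,6)–%(4,5)≠  → 3/16 unlike.
Row 4: %(4,3)–%(4,4)= %(4,3)–@(5,4)≠ %(4,3)–%(5,2)= %(4,4)–%(4,5)= %(4,4)–@(5,4)≠ %(4,5)–@(4,6)≠ %(4,5)–@(5,6)≠ %(4,5)–@(5,4)≠ @(4,6)–@(5,6)=  → 5/9 unlike.
Row 5: @(5,1)–%(5,2)≠ @(5,1)–@(6,1)= %(5,2)–%(6,3)= %(5,2)–@(6,1)≠ @(5,4)–%(6,4)≠ @(5,4)–%(6,5)≠ @(5,4)–%(6,3)≠ @(5,6)–%(6,6)≠ @(5,6)–%(6,5)≠  → 7/9 unlike.
Row 6: %(6,3)–%(6,4)= %(6,4)–%(6,5)= %(6,5)–%(6,6)=  → 0/3 unlike.
Total adjacent occupied pairs: 71; unlike-type pairs: 35.
35/71 is already in lowest terms.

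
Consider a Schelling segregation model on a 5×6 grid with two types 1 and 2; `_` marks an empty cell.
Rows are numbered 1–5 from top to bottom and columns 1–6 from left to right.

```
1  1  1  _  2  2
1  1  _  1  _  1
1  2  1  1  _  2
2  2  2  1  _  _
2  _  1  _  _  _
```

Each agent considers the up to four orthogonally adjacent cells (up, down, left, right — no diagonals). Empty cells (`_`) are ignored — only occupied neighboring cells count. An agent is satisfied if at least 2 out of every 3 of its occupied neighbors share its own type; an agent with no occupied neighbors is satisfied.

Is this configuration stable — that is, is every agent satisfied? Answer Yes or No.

No

Row 1: (1,1)1 2/2 ✓ · (1,2)1 3/3 ✓ · (1,3)1 1/1 ✓ · (1,5)2 1/1 ✓ · (1,6)2 1/2 ✗
Row 2: (2,1)1 3/3 ✓ · (2,2)1 2/3 ✓ · (2,4)1 1/1 ✓ · (2,6)1 0/2 ✗
Row 3: (3,1)1 1/3 ✗ · (3,2)2 1/4 ✗ · (3,3)1 1/3 ✗ · (3,4)1 3/3 ✓ · (3,6)2 0/1 ✗
Row 4: (4,1)2 2/3 ✓ · (4,2)2 3/3 ✓ · (4,3)2 1/4 ✗ · (4,4)1 1/2 ✗
Row 5: (5,1)2 1/1 ✓ · (5,3)1 0/1 ✗
For instance (1,6) has only 1/2 same-type neighbors, below 2/3.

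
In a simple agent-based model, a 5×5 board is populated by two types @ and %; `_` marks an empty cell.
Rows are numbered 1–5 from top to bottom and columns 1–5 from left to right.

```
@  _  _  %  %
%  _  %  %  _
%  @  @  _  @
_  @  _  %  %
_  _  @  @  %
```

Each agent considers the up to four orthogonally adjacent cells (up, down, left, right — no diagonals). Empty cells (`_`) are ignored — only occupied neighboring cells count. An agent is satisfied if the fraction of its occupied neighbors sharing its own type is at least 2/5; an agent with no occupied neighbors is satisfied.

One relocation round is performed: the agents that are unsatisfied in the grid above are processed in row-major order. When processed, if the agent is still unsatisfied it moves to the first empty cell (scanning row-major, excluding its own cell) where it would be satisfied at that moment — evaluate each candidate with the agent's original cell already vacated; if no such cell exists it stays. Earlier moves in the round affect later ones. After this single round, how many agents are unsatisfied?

Initially unsatisfied (in order): (1,1), (3,5), (5,4).
  (1,1) → (1,2).
  (3,5) → (1,1).
  (5,4) → (2,2).
Resulting grid:
@ @ _ % %
% @ % % _
% @ @ _ _
_ @ _ % %
_ _ @ _ %
Unsatisfied now: (2,1), (2,3).

2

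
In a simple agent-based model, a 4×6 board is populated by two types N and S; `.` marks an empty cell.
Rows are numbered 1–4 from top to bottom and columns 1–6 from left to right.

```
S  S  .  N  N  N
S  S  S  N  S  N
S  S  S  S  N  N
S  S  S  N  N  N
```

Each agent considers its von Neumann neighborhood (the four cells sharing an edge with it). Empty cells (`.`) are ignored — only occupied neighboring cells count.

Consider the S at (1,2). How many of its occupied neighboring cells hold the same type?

Occupied neighbors of (1,2): (2,2)=S, (1,1)=S.
Same type (S): 2 of 2.

2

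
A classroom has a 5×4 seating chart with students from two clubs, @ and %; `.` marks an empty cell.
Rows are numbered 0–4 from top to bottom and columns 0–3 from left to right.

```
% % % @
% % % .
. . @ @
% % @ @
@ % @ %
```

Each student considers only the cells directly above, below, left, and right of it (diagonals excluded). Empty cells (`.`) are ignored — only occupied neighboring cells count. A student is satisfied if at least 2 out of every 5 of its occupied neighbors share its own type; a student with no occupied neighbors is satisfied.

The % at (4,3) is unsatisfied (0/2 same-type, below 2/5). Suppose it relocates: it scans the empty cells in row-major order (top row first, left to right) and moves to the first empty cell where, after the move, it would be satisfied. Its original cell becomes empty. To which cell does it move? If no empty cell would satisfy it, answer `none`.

(2,0)

Vacating (4,3). Empty cells in order:
  (1,3): 1/3 same-type → still unsatisfied.
  (2,0): 2/2 same-type → satisfied — stop here.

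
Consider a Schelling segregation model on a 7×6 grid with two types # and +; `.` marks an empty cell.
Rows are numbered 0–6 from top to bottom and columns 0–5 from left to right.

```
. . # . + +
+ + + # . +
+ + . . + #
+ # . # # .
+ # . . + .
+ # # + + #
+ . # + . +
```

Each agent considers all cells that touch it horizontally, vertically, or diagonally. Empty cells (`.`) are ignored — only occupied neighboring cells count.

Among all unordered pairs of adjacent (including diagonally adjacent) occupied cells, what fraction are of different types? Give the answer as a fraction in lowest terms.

Scan each occupied cell's neighbors to the right and below (and the two forward diagonals) so each pair is counted once.
From row 0: 3 unlike of 7 pairs (running 3/7).
From row 1: 3 unlike of 11 pairs (running 6/18).
From row 2: 5 unlike of 9 pairs (running 11/27).
From row 3: 5 unlike of 8 pairs (running 16/35).
From row 4: 4 unlike of 9 pairs (running 20/44).
From row 5: 7 unlike of 15 pairs (running 27/59).
From row 6: 1 unlike of 1 pairs (running 28/60).
Total adjacent occupied pairs: 60; unlike-type pairs: 28.
28/60 reduces to 7/15.

7/15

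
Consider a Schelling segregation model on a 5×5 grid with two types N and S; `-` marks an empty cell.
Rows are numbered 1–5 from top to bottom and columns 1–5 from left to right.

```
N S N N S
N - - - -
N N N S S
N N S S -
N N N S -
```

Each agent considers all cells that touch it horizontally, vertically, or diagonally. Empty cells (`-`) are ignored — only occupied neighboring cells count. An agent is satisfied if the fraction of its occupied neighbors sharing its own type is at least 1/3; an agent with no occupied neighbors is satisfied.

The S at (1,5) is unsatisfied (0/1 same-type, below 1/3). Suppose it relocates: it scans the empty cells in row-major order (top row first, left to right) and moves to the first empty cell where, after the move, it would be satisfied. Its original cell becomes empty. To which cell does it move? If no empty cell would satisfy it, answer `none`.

(2,3)

Vacating (1,5). Empty cells in order:
  (2,2): 1/7 same-type → still unsatisfied.
  (2,3): 2/6 same-type → satisfied — stop here.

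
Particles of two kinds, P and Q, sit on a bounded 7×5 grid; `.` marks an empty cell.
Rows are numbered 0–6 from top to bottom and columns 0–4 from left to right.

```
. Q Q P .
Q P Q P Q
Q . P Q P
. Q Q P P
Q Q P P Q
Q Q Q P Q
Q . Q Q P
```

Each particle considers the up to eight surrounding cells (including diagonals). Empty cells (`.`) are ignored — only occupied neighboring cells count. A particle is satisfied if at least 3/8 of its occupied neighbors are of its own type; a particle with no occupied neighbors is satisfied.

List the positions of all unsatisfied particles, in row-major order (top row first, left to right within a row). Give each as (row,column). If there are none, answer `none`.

(0,3), (1,1), (1,4), (4,4), (6,4)

Row 0: (0,1)Q 3/4 ok · (0,2)Q 2/5 ok · (0,3)P 1/4 unhappy
Row 1: (1,0)Q 2/3 ok · (1,1)P 1/6 unhappy · (1,2)Q 3/7 ok · (1,3)P 3/7 ok · (1,4)Q 1/4 unhappy
Row 2: (2,0)Q 2/3 ok · (2,2)P 3/7 ok · (2,3)Q 3/8 ok · (2,4)P 3/5 ok
Row 3: (3,1)Q 4/6 ok · (3,2)Q 3/7 ok · (3,3)P 5/8 ok · (3,4)P 3/5 ok
Row 4: (4,0)Q 4/4 ok · (4,1)Q 6/7 ok · (4,2)P 3/8 ok · (4,3)P 4/8 ok · (4,4)Q 1/5 unhappy
Row 5: (5,0)Q 4/4 ok · (5,1)Q 6/7 ok · (5,2)Q 4/7 ok · (5,3)P 3/8 ok · (5,4)Q 2/5 ok
Row 6: (6,0)Q 2/2 ok · (6,2)Q 3/4 ok · (6,3)Q 3/5 ok · (6,4)P 1/3 unhappy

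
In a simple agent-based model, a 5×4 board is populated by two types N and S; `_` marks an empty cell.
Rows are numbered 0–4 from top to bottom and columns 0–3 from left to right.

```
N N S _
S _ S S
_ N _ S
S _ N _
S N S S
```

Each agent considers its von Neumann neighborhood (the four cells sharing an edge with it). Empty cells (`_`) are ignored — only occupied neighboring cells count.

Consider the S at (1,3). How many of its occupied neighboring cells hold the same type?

2

Occupied neighbors of (1,3): (2,3)=S, (1,2)=S.
Same type (S): 2 of 2.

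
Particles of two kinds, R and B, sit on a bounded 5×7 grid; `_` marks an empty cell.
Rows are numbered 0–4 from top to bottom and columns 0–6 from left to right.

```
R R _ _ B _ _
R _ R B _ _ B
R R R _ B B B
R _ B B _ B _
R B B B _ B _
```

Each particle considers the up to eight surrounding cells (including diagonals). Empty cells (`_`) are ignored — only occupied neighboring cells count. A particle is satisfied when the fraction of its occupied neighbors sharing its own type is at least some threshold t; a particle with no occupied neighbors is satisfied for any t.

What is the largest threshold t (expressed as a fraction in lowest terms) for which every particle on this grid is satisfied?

2/5

Row 0: (0,0)R 2/2 · (0,1)R 3/3 · (0,4)B 1/1
Row 1: (1,0)R 4/4 · (1,2)R 3/4 · (1,3)B 2/4 · (1,6)B 2/2
Row 2: (2,0)R 3/3 · (2,1)R 5/6 · (2,2)R 2/5 · (2,4)B 4/4 · (2,5)B 4/4 · (2,6)B 3/3
Row 3: (3,0)R 3/4 · (3,2)B 4/6 · (3,3)B 4/5 · (3,5)B 4/4
Row 4: (4,0)R 1/2 · (4,1)B 2/4 · (4,2)B 4/4 · (4,3)B 3/3 · (4,5)B 1/1
The smallest same-type fraction is 2/5 at (2,2), which reduces to 2/5. Any threshold above that leaves this particle unsatisfied.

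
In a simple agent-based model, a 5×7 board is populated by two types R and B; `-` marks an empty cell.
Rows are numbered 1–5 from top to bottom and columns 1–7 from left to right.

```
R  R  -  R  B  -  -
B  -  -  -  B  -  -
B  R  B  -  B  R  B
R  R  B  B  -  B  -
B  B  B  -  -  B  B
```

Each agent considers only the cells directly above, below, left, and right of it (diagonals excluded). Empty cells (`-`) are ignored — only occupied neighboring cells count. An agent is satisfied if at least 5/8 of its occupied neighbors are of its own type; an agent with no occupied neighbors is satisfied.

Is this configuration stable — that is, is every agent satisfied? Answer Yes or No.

Row 1: (1,1)R 1/2 ✗ · (1,2)R 1/1 ✓ · (1,4)R 0/1 ✗ · (1,5)B 1/2 ✗
Row 2: (2,1)B 1/2 ✗ · (2,5)B 2/2 ✓
Row 3: (3,1)B 1/3 ✗ · (3,2)R 1/3 ✗ · (3,3)B 1/2 ✗ · (3,5)B 1/2 ✗ · (3,6)R 0/3 ✗ · (3,7)B 0/1 ✗
Row 4: (4,1)R 1/3 ✗ · (4,2)R 2/4 ✗ · (4,3)B 3/4 ✓ · (4,4)B 1/1 ✓ · (4,6)B 1/2 ✗
Row 5: (5,1)B 1/2 ✗ · (5,2)B 2/3 ✓ · (5,3)B 2/2 ✓ · (5,6)B 2/2 ✓ · (5,7)B 1/1 ✓
For instance (1,1) has only 1/2 same-type neighbors, below 5/8.

No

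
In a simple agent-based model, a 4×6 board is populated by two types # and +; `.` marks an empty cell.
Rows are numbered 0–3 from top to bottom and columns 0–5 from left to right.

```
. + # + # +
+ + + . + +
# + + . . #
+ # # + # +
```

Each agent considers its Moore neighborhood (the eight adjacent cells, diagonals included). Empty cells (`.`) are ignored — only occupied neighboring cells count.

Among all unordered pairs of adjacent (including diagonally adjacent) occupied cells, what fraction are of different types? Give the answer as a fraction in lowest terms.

23/44

Scan each occupied cell's neighbors to the right and below (and the two forward diagonals) so each pair is counted once.
From row 0: 8 unlike of 15 pairs (running 8/15).
From row 1: 4 unlike of 12 pairs (running 12/27).
From row 2: 7 unlike of 12 pairs (running 19/39).
From row 3: 4 unlike of 5 pairs (running 23/44).
Total adjacent occupied pairs: 44; unlike-type pairs: 23.
23/44 is already in lowest terms.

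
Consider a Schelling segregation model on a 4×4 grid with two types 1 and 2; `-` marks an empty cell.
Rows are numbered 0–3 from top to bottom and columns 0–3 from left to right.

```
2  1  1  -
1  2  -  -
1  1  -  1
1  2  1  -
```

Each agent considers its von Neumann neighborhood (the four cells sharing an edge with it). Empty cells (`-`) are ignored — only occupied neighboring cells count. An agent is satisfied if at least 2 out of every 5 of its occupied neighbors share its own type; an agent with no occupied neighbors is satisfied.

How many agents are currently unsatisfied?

7

Row 0: (0,0)2 0/2 ✗ · (0,1)1 1/3 ✗ · (0,2)1 1/1 ✓
Row 1: (1,0)1 1/3 ✗ · (1,1)2 0/3 ✗
Row 2: (2,0)1 3/3 ✓ · (2,1)1 1/3 ✗ · (2,3)1 0/0 ✓
Row 3: (3,0)1 1/2 ✓ · (3,1)2 0/3 ✗ · (3,2)1 0/1 ✗
Unsatisfied: (0,0), (0,1), (1,0), (1,1), (2,1), (3,1), (3,2) — 7 in total.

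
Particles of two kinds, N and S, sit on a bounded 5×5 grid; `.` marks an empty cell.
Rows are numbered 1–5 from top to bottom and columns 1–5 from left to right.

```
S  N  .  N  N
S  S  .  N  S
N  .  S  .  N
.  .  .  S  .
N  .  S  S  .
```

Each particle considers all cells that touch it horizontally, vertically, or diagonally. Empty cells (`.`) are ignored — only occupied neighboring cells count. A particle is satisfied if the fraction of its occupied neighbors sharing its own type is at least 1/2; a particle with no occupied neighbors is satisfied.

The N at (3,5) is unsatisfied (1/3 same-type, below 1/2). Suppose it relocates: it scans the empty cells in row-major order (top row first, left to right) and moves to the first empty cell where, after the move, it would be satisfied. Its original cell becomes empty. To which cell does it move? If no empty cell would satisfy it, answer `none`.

Vacating (3,5). Empty cells in order:
  (1,3): 3/4 same-type → satisfied — stop here.

(1,3)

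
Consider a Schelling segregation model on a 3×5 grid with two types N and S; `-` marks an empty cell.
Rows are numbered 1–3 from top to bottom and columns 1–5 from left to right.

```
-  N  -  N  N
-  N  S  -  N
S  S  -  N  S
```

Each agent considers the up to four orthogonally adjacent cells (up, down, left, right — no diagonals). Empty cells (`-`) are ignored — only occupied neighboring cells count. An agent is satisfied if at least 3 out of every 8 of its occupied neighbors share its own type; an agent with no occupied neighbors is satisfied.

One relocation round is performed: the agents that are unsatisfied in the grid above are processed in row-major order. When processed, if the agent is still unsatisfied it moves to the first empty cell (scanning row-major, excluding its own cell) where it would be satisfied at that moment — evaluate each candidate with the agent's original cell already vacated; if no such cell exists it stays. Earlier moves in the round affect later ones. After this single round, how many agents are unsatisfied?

1

Initially unsatisfied (in order): (2,2), (2,3), (3,4), (3,5).
  (2,2) → (1,1).
  (2,3): now satisfied by earlier moves; stays.
  (3,4) → (1,3).
  (3,5) → (2,1).
Resulting grid:
N N N N N
S - S - N
S S - - -
Unsatisfied now: (2,3).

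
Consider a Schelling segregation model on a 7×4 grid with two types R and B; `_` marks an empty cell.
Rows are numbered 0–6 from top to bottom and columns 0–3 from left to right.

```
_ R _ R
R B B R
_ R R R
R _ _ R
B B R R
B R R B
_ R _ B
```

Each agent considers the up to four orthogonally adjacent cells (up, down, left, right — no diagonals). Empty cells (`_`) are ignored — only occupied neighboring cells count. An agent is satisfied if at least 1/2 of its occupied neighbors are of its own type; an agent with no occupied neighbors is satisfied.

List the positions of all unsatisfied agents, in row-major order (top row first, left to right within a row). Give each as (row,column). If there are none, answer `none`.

(0,1), (1,0), (1,1), (1,2), (3,0), (4,1), (5,3)

Row 0: (0,1)R 0/1 ✗ · (0,3)R 1/1 ✓
Row 1: (1,0)R 0/1 ✗ · (1,1)B 1/4 ✗ · (1,2)B 1/3 ✗ · (1,3)R 2/3 ✓
Row 2: (2,1)R 1/2 ✓ · (2,2)R 2/3 ✓ · (2,3)R 3/3 ✓
Row 3: (3,0)R 0/1 ✗ · (3,3)R 2/2 ✓
Row 4: (4,0)B 2/3 ✓ · (4,1)B 1/3 ✗ · (4,2)R 2/3 ✓ · (4,3)R 2/3 ✓
Row 5: (5,0)B 1/2 ✓ · (5,1)R 2/4 ✓ · (5,2)R 2/3 ✓ · (5,3)B 1/3 ✗
Row 6: (6,1)R 1/1 ✓ · (6,3)B 1/1 ✓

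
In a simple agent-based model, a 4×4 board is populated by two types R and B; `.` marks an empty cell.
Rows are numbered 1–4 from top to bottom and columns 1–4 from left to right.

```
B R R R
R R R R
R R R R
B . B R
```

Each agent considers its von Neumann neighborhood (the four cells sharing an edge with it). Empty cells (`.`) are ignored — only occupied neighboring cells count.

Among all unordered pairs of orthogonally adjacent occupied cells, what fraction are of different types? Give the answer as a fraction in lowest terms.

Scan each occupied cell's neighbors to the right and below so each pair is counted once.
From row 1: 2 unlike of 7 pairs (running 2/7).
From row 2: 0 unlike of 7 pairs (running 2/14).
From row 3: 2 unlike of 6 pairs (running 4/20).
From row 4: 1 unlike of 1 pairs (running 5/21).
Total adjacent occupied pairs: 21; unlike-type pairs: 5.
5/21 is already in lowest terms.

5/21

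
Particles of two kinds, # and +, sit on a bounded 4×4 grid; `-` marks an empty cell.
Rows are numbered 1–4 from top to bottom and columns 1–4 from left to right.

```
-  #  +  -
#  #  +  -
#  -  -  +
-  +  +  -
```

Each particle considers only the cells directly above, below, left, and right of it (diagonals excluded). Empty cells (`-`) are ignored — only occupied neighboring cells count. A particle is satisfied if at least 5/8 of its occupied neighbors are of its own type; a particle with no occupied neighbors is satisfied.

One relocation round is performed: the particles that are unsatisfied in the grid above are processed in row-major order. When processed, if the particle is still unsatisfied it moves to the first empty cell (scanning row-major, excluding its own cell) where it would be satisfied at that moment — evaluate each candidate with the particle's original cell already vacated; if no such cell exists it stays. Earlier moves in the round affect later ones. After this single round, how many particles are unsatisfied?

0

Initially unsatisfied (in order): (1,2), (1,3), (2,3).
  (1,2) → (1,1).
  (1,3): now satisfied by earlier moves; stays.
  (2,3) → (1,4).
Resulting grid:
# - + +
# # - -
# - - +
- + + -
All satisfied now.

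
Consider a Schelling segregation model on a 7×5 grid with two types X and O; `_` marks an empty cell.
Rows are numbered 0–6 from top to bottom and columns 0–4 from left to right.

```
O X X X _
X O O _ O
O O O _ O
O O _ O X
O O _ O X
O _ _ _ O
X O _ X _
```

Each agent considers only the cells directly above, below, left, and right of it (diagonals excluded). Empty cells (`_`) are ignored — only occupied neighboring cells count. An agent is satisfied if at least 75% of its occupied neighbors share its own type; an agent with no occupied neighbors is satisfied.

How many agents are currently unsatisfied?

(0,0)O 0/2 ✗
(0,1)X 1/3 ✗
(0,2)X 2/3 ✗
(0,3)X 1/1 ✓
(1,0)X 0/3 ✗
(1,1)O 2/4 ✗
(1,2)O 2/3 ✗
(1,4)O 1/1 ✓
(2,0)O 2/3 ✗
(2,1)O 4/4 ✓
(2,2)O 2/2 ✓
(2,4)O 1/2 ✗
(3,0)O 3/3 ✓
(3,1)O 3/3 ✓
(3,3)O 1/2 ✗
(3,4)X 1/3 ✗
(4,0)O 3/3 ✓
(4,1)O 2/2 ✓
(4,3)O 1/2 ✗
(4,4)X 1/3 ✗
(5,0)O 1/2 ✗
(5,4)O 0/1 ✗
(6,0)X 0/2 ✗
(6,1)O 0/1 ✗
(6,3)X 0/0 ✓
Unsatisfied: (0,0), (0,1), (0,2), (1,0), (1,1), (1,2), (2,0), (2,4), (3,3), (3,4), (4,3), (4,4), (5,0), (5,4), (6,0), (6,1) — 16 in total.

16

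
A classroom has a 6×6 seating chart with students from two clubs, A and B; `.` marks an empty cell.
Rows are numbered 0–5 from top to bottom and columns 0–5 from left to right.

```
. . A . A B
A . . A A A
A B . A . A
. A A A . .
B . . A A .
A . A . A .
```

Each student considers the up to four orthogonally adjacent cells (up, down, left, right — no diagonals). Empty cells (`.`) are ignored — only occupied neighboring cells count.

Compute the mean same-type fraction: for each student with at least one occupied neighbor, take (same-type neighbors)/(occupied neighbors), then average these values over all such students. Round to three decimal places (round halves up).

0.676

Row 0: (0,2)A — no occupied neighbors · (0,4)A 1/2 · (0,5)B 0/2
Row 1: (1,0)A 1/1 · (1,3)A 2/2 · (1,4)A 3/3 · (1,5)A 2/3
Row 2: (2,0)A 1/2 · (2,1)B 0/2 · (2,3)A 2/2 · (2,5)A 1/1
Row 3: (3,1)A 1/2 · (3,2)A 2/2 · (3,3)A 3/3
Row 4: (4,0)B 0/1 · (4,3)A 2/2 · (4,4)A 2/2
Row 5: (5,0)A 0/1 · (5,2)A — no occupied neighbors · (5,4)A 1/1
Sum over 18 students: 1/2 + 0/2 + 1/1 + 2/2 + 3/3 + 2/3 + 1/2 + 0/2 + 2/2 + 1/1 + 1/2 + 2/2 + 3/3 + 0/1 + 2/2 + 2/2 + 0/1 + 1/1 = 73/6; mean = 73/6 ÷ 18 = 73/108 = 0.675925… → 0.676.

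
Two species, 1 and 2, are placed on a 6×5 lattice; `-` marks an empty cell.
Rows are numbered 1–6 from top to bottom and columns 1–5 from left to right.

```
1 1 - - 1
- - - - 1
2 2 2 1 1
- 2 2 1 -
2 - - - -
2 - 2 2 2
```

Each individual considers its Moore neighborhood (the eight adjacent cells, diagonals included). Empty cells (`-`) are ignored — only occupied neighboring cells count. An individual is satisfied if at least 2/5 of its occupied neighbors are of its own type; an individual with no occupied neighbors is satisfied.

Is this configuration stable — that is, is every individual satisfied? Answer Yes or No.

Yes

Row 1: (1,1)1 1/1 ok · (1,2)1 1/1 ok · (1,5)1 1/1 ok
Row 2: (2,5)1 3/3 ok
Row 3: (3,1)2 2/2 ok · (3,2)2 4/4 ok · (3,3)2 3/5 ok · (3,4)1 3/5 ok · (3,5)1 3/3 ok
Row 4: (4,2)2 5/5 ok · (4,3)2 3/5 ok · (4,4)1 2/4 ok
Row 5: (5,1)2 2/2 ok
Row 6: (6,1)2 1/1 ok · (6,3)2 1/1 ok · (6,4)2 2/2 ok · (6,5)2 1/1 ok
All meet the threshold, so the configuration is stable.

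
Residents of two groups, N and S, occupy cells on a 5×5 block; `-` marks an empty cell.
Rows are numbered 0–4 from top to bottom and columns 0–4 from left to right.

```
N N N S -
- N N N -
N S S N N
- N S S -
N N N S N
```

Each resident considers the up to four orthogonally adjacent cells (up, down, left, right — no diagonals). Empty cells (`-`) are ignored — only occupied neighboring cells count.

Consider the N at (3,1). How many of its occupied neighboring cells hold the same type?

Occupied neighbors of (3,1): (2,1)=S, (4,1)=N, (3,2)=S.
Same type (N): 1 of 3.

1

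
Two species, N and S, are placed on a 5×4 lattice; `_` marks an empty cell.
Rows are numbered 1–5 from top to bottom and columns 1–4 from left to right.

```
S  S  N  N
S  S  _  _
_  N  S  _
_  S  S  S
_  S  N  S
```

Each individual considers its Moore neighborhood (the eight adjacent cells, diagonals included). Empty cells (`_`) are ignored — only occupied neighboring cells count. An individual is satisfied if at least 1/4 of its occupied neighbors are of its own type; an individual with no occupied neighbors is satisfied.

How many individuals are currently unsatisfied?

2

(1,1)S 3/3 satisfied
(1,2)S 3/4 satisfied
(1,3)N 1/3 satisfied
(1,4)N 1/1 satisfied
(2,1)S 3/4 satisfied
(2,2)S 4/6 satisfied
(3,2)N 0/5 not
(3,3)S 4/5 satisfied
(4,2)S 3/5 satisfied
(4,3)S 5/7 satisfied
(4,4)S 3/4 satisfied
(5,2)S 2/3 satisfied
(5,3)N 0/5 not
(5,4)S 2/3 satisfied
Unsatisfied: (3,2), (5,3) — 2 in total.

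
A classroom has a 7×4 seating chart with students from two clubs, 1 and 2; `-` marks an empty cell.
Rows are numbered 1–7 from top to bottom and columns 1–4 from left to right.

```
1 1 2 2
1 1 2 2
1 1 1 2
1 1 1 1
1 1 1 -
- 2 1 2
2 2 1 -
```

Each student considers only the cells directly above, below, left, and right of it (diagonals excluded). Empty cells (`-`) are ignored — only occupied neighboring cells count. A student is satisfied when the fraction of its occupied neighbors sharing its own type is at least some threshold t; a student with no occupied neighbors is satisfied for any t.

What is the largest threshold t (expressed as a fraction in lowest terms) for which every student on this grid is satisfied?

Row 1: (1,1)1 2/2 · (1,2)1 2/3 · (1,3)2 2/3 · (1,4)2 2/2
Row 2: (2,1)1 3/3 · (2,2)1 3/4 · (2,3)2 2/4 · (2,4)2 3/3
Row 3: (3,1)1 3/3 · (3,2)1 4/4 · (3,3)1 2/4 · (3,4)2 1/3
Row 4: (4,1)1 3/3 · (4,2)1 4/4 · (4,3)1 4/4 · (4,4)1 1/2
Row 5: (5,1)1 2/2 · (5,2)1 3/4 · (5,3)1 3/3
Row 6: (6,2)2 1/3 · (6,3)1 2/4 · (6,4)2 0/1
Row 7: (7,1)2 1/1 · (7,2)2 2/3 · (7,3)1 1/2
The smallest same-type fraction is 0/1 at (6,4), which reduces to 0/1. Any threshold above that leaves this student unsatisfied.

0/1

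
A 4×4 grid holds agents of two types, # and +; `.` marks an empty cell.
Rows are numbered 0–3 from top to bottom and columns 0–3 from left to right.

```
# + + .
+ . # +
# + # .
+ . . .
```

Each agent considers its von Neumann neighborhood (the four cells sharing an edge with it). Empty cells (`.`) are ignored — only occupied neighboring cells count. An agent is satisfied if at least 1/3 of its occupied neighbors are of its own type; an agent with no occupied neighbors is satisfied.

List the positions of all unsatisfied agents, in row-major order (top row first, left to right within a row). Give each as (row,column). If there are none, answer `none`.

Row 0: (0,0)# 0/2 unhappy · (0,1)+ 1/2 ok · (0,2)+ 1/2 ok
Row 1: (1,0)+ 0/2 unhappy · (1,2)# 1/3 ok · (1,3)+ 0/1 unhappy
Row 2: (2,0)# 0/3 unhappy · (2,1)+ 0/2 unhappy · (2,2)# 1/2 ok
Row 3: (3,0)+ 0/1 unhappy

(0,0), (1,0), (1,3), (2,0), (2,1), (3,0)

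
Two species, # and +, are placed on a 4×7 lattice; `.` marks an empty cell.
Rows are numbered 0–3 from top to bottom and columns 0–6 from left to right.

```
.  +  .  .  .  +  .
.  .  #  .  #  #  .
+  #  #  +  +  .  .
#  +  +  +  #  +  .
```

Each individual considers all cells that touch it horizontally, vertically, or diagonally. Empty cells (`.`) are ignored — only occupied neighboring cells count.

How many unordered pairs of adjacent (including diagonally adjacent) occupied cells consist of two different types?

Scan each occupied cell's neighbors to the right and below (and the two forward diagonals) so each pair is counted once.
From row 0: 3 unlike of 3 pairs (running 3/3).
From row 1: 4 unlike of 7 pairs (running 7/10).
From row 2: 10 unlike of 18 pairs (running 17/28).
From row 3: 3 unlike of 5 pairs (running 20/33).
Total adjacent occupied pairs: 33; unlike-type pairs: 20.

20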